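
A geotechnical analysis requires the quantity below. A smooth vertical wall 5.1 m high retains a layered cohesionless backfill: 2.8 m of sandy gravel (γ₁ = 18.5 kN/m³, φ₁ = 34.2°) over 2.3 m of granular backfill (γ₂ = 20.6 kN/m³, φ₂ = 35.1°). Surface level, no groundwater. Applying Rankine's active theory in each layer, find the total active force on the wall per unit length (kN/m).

67.2 kN/m

K_a1 = tan²(45°−34.2°/2) = 0.2803; K_a2 = tan²(45°−35.1°/2) = 0.2698.
Layer 1: σ at base = K_a1 γ₁ h₁ = 14.52 kPa; P₁ = ½×14.52×2.8 = 20.33.
Layer 2: σ_v at top = γ₁h₁ = 51.80; σ_h top = K_a2×51.80 = 13.98; σ_h base = K_a2×(51.80+20.6×2.3) = 26.76.
P₂ = ½(13.98+26.76)×2.3 = 46.85. Total P_a = 20.33+46.85 = 67.18 kN/m.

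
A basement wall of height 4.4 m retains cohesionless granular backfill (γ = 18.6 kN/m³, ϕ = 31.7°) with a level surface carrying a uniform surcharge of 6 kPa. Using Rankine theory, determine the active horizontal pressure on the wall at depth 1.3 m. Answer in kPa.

9.39 kPa

K_a = (1 − sin φ)/(1 + sin φ) = 0.3111.
σ_v = γz + q = 18.6 × 1.3 + 6 = 30.18 kPa.
σ_h = K_a σ_v = 0.3111 × 30.18 = 9.388 kPa.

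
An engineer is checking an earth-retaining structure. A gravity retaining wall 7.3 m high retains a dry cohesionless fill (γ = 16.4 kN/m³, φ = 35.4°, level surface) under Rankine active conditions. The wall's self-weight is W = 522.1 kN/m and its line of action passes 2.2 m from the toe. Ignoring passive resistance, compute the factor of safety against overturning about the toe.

4.05

K_a = tan²(45° − 35.4°/2) = 0.2664.
P_a = ½K_aγH² = 0.5×0.2664×16.4×7.3² = 116.4 kN/m, acting at H/3 = 2.433 m above the base.
Overturning moment M_o = P_a × H/3 = 116.4 × 2.433 = 283.3.
Resisting moment M_r = W × 2.2 = 522.1 × 2.2 = 1149.
FS_overturning = M_r/M_o = 1149/283.3 = 4.055.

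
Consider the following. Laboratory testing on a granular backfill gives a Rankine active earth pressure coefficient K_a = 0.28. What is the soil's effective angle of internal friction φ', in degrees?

34.2°

K_a = tan²(45° − φ/2) ⇒ 45° − φ/2 = arctan(√0.28) = 27.89°.
φ = 2(45° − 27.89°) = 34.23°.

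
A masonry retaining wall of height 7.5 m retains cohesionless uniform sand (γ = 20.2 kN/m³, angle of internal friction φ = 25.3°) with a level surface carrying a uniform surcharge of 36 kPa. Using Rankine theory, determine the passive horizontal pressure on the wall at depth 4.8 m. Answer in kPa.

K_p = (1 + sin φ)/(1 − sin φ) = 2.493.
σ_v = γz + q = 20.2 × 4.8 + 36 = 133.0 kPa.
σ_h = K_p σ_v = 2.493 × 133.0 = 331.4 kPa.

331 kPa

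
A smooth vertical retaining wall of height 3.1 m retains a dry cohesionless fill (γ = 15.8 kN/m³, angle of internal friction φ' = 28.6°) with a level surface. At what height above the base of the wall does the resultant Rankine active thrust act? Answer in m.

K_a = 0.3525.
The pressure distribution is triangular, so the resultant acts at H/3 above the base = 3.1/3 = 1.033 m.

1.03 m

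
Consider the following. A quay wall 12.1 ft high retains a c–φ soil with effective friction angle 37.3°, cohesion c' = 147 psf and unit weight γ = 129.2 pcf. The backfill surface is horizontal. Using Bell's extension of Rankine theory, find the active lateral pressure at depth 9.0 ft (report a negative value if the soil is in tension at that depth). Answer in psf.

K_a = (1 − sin φ)/(1 + sin φ) = 0.2453.
σ_a = K_a γ z − 2c√K_a = 0.2453×129.2×9.0 − 2×147×0.4953 = 139.7 psf.

140 psf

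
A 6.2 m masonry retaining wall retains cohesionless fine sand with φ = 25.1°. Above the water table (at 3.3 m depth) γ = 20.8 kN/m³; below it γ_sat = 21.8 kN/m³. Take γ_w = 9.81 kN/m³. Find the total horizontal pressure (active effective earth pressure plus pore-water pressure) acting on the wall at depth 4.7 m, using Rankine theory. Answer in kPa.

48.3 kPa

K_a = (1 − sin φ)/(1 + sin φ) = 0.4043.
γ' = 21.8 − 9.81 = 11.99 kN/m³.
Effective vertical stress at 4.7 m: σ'_v = 20.8×3.3 + 11.99×1.40 = 85.43 kPa.
σ'_h = K_a σ'_v = 0.4043 × 85.43 = 34.54 kPa; u = γ_w × 1.40 = 13.73 kPa.
Total σ_h = 34.54 + 13.73 = 48.27 kPa.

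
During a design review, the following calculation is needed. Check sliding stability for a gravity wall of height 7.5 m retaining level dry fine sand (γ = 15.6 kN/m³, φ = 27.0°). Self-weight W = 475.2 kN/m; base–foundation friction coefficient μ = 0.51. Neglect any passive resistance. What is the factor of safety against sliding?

K_a = tan²(45° − 27.0°/2) = 0.3755.
P_a = ½K_aγH² = 0.5×0.3755×15.6×7.5² = 164.8 kN/m, acting at H/3 = 2.500 m above the base.
FS_sliding = μW / P_a = 0.51×475.2 / 164.8 = 1.471.

1.47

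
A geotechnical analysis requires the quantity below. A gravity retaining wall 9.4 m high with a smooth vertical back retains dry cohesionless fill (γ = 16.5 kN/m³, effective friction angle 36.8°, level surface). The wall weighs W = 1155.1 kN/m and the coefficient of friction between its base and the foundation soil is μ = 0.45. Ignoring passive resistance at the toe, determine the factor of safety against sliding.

2.84

K_a = tan²(45° − 36.8°/2) = 0.2508.
P_a = ½K_aγH² = 0.5×0.2508×16.5×9.4² = 182.8 kN/m, acting at H/3 = 3.133 m above the base.
FS_sliding = μW / P_a = 0.45×1155.1 / 182.8 = 2.844.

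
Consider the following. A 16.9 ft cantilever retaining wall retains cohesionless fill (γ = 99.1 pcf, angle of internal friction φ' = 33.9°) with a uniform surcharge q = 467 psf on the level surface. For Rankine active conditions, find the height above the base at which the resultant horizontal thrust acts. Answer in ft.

K_a = 0.2839.
Triangular part P₁ = ½K_aγH² = 4018 at H/3 = 5.633 ft; rectangular part P₂ = K_a q H = 2241 at H/2 = 8.450 ft.
ȳ = (P₁·5.633 + P₂·8.450)/(P₁+P₂) = 6.642 ft.

6.64 ft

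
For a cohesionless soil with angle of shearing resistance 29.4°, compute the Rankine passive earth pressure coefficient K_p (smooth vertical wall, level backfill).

K_p = (1 + sin φ)/(1 − sin φ) = tan²(45° + 29.4°/2) = 2.929.

2.93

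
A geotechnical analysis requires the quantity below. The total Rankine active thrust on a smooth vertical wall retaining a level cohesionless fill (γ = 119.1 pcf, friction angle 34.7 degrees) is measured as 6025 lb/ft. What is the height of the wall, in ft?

K_a = 0.2745. P_a = ½ K_a γ H² ⇒ H = √(2P_a/(K_a γ)).
H = √(2×6025/(0.2745×119.1)) = 19.20 ft.

19.2 ft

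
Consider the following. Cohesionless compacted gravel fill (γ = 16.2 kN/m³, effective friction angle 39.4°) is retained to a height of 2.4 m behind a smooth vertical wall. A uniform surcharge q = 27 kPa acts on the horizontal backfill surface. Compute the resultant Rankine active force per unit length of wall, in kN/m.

K_a = tan²(45° − φ/2) = 0.2234.
Soil triangle: ½ K_a γ H² = 0.5×0.2234×16.2×2.4² = 10.42 kN/m.
Surcharge rectangle: K_a q H = 0.2234×27×2.4 = 14.48 kN/m.
Total = 10.42 + 14.48 = 24.90 kN/m.

24.9 kN/m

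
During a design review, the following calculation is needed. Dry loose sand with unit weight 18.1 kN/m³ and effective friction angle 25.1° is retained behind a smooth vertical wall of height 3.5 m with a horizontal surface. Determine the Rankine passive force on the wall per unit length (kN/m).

K_p = tan²(45° + φ/2) = 2.473.
P_p = ½ K_p γ H² = 0.5 × 2.473 × 18.1 × 3.5² = 274.2 kN/m.

274 kN/m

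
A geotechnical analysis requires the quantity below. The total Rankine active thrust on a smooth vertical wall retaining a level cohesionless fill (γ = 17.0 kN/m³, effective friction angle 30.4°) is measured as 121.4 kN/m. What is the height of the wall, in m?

K_a = 0.3280. P_a = ½ K_a γ H² ⇒ H = √(2P_a/(K_a γ)).
H = √(2×121.4/(0.3280×17.0)) = 6.599 m.

6.60 m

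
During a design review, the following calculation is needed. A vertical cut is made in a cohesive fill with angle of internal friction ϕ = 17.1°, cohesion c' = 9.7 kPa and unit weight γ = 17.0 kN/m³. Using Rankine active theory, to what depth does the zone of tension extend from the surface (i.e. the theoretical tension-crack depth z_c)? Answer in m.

K_a = tan²(45° − 17.1°/2) = 0.5455; √K_a = 0.7386.
The active pressure is zero where K_a γ z = 2c√K_a, so z_c = 2c/(γ√K_a) = 2×9.7/(17.0×0.7386) = 1.545 m.

1.55 m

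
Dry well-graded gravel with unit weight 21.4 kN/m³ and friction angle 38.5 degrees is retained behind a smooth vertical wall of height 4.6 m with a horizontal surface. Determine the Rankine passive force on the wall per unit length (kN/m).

K_p = tan²(45° + φ/2) = 4.298.
P_p = ½ K_p γ H² = 0.5 × 4.298 × 21.4 × 4.6² = 973.2 kN/m.

973 kN/m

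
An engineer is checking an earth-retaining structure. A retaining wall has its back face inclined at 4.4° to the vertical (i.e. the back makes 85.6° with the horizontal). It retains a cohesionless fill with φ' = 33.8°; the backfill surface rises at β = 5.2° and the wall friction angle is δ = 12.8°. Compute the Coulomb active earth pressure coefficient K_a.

K_a = sin²(α+φ) / [sin²α · sin(α−δ) · (1 + √{sin(φ+δ)sin(φ−β) / (sin(α−δ)sin(α+β))})²].
With α = 85.6°, φ = 33.8°, δ = 12.8°, β = 5.2°: K_a = 0.3109.

0.311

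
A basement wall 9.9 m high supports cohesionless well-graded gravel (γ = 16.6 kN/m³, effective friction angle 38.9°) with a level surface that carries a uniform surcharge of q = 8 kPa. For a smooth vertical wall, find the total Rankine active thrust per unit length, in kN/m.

204 kN/m

K_a = tan²(45° − φ/2) = 0.2285.
Soil triangle: ½ K_a γ H² = 0.5×0.2285×16.6×9.9² = 185.9 kN/m.
Surcharge rectangle: K_a q H = 0.2285×8×9.9 = 18.10 kN/m.
Total = 185.9 + 18.10 = 204.0 kN/m.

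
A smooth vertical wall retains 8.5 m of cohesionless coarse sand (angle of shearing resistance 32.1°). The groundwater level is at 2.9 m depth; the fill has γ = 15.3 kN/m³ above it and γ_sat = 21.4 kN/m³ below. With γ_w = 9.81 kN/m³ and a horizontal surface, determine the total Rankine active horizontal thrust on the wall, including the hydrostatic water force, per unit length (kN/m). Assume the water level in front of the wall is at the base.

K_a = tan²(45° − φ/2) = 0.3060.
γ' = 21.4 − 9.81 = 11.59 kN/m³. Depth below WT = 5.6 m.
σ'_h at WT = K_a γ d_w = 13.58 kPa; at base = 13.58 + K_a γ' × 5.6 = 33.44 kPa.
P₁ (0–2.9 m) = ½×13.58×2.9 = 19.69. P₂ (2.9–8.5 m) = ½(13.58+33.44)×5.6 = 131.6.
P_w = ½ γ_w h₂² = 0.5×9.81×5.6² = 153.8. Total = 19.69+131.6+153.8 = 305.1 kN/m.

305 kN/m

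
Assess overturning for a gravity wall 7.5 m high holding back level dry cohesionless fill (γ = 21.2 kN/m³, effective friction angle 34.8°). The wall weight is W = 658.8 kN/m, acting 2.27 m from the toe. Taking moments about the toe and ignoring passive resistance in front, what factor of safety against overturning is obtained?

3.67

K_a = tan²(45° − 34.8°/2) = 0.2733.
P_a = ½K_aγH² = 0.5×0.2733×21.2×7.5² = 163.0 kN/m, acting at H/3 = 2.500 m above the base.
Overturning moment M_o = P_a × H/3 = 163.0 × 2.500 = 407.4.
Resisting moment M_r = W × 2.27 = 658.8 × 2.27 = 1495.
FS_overturning = M_r/M_o = 1495/407.4 = 3.671.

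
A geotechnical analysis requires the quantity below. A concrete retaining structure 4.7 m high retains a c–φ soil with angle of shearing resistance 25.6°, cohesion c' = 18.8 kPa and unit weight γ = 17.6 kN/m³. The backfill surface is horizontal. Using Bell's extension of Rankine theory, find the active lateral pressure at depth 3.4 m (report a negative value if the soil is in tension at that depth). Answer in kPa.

K_a = (1 − sin φ)/(1 + sin φ) = 0.3966.
σ_a = K_a γ z − 2c√K_a = 0.3966×17.6×3.4 − 2×18.8×0.6297 = 0.05243 kPa.

0.0524 kPa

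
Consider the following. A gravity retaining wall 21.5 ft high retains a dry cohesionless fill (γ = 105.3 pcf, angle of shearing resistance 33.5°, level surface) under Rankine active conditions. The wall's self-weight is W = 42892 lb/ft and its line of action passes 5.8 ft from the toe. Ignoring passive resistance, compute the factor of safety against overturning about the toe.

K_a = tan²(45° − 33.5°/2) = 0.2887.
P_a = ½K_aγH² = 0.5×0.2887×105.3×21.5² = 7027 lb/ft, acting at H/3 = 7.167 ft above the base.
Overturning moment M_o = P_a × H/3 = 7027 × 7.167 = 50360.
Resisting moment M_r = W × 5.8 = 42892 × 5.8 = 248800.
FS_overturning = M_r/M_o = 248800/50360 = 4.940.

4.94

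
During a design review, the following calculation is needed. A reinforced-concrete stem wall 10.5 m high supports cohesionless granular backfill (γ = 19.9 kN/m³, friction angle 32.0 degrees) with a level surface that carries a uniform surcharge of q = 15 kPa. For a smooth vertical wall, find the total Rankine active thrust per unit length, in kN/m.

385 kN/m

K_a = tan²(45° − φ/2) = 0.3073.
Soil triangle: ½ K_a γ H² = 0.5×0.3073×19.9×10.5² = 337.1 kN/m.
Surcharge rectangle: K_a q H = 0.3073×15×10.5 = 48.39 kN/m.
Total = 337.1 + 48.39 = 385.5 kN/m.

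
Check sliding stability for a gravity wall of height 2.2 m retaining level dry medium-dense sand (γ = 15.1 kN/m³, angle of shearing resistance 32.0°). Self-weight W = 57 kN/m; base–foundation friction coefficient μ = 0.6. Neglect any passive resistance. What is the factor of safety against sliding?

K_a = tan²(45° − 32.0°/2) = 0.3073.
P_a = ½K_aγH² = 0.5×0.3073×15.1×2.2² = 11.23 kN/m, acting at H/3 = 0.7333 m above the base.
FS_sliding = μW / P_a = 0.6×57 / 11.23 = 3.046.

3.05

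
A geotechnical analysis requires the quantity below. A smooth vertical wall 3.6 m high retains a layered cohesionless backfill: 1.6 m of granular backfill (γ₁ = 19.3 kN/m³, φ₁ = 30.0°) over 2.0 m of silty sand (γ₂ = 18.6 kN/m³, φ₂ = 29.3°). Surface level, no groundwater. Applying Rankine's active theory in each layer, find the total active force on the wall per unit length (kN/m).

K_a1 = tan²(45°−30.0°/2) = 0.3333; K_a2 = tan²(45°−29.3°/2) = 0.3428.
Layer 1: σ at base = K_a1 γ₁ h₁ = 10.29 kPa; P₁ = ½×10.29×1.6 = 8.235.
Layer 2: σ_v at top = γ₁h₁ = 30.88; σ_h top = K_a2×30.88 = 10.59; σ_h base = K_a2×(30.88+18.6×2.0) = 23.34.
P₂ = ½(10.59+23.34)×2.0 = 33.93. Total P_a = 8.235+33.93 = 42.16 kN/m.

42.2 kN/m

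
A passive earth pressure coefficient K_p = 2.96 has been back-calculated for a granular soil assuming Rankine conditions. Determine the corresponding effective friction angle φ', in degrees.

29.7°

K_p = (1+sin φ)/(1−sin φ) ⇒ sin φ = (K_p − 1)/(K_p + 1) = 0.4949.
φ = arcsin(0.4949) = 29.67°.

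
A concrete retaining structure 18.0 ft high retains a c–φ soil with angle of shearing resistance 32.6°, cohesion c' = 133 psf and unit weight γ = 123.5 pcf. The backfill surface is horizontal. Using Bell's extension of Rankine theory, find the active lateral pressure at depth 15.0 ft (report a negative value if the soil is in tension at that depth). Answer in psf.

410 psf

K_a = (1 − sin φ)/(1 + sin φ) = 0.2997.
σ_a = K_a γ z − 2c√K_a = 0.2997×123.5×15.0 − 2×133×0.5475 = 409.6 psf.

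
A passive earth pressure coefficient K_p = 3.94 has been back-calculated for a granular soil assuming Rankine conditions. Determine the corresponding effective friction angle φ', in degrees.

36.5°

K_p = (1+sin φ)/(1−sin φ) ⇒ sin φ = (K_p − 1)/(K_p + 1) = 0.5951.
φ = arcsin(0.5951) = 36.52°.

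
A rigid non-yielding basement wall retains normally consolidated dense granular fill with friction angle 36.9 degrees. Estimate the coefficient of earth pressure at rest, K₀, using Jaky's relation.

0.400

K₀ = 1 − sin φ' = 1 − sin 36.9° = 0.3996.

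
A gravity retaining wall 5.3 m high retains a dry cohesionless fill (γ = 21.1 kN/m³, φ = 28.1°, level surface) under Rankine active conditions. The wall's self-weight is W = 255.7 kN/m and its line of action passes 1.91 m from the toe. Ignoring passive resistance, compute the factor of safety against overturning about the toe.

2.59

K_a = tan²(45° − 28.1°/2) = 0.3596.
P_a = ½K_aγH² = 0.5×0.3596×21.1×5.3² = 106.6 kN/m, acting at H/3 = 1.767 m above the base.
Overturning moment M_o = P_a × H/3 = 106.6 × 1.767 = 188.3.
Resisting moment M_r = W × 1.91 = 255.7 × 1.91 = 488.4.
FS_overturning = M_r/M_o = 488.4/188.3 = 2.594.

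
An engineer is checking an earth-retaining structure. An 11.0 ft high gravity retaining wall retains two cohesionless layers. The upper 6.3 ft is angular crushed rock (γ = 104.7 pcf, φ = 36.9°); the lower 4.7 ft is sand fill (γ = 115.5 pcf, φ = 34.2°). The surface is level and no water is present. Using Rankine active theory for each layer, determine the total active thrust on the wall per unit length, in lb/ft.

K_a1 = tan²(45°−36.9°/2) = 0.2497; K_a2 = tan²(45°−34.2°/2) = 0.2803.
Layer 1: σ at base = K_a1 γ₁ h₁ = 164.7 psf; P₁ = ½×164.7×6.3 = 518.8.
Layer 2: σ_v at top = γ₁h₁ = 659.6; σ_h top = K_a2×659.6 = 184.9; σ_h base = K_a2×(659.6+115.5×4.7) = 337.1.
P₂ = ½(184.9+337.1)×4.7 = 1227. Total P_a = 518.8+1227 = 1745 lb/ft.

1750 lb/ft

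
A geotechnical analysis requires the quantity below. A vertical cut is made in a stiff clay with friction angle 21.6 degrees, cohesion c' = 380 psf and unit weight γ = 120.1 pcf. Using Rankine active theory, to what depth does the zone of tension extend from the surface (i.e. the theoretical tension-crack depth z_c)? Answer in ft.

K_a = tan²(45° − 21.6°/2) = 0.4619; √K_a = 0.6796.
The active pressure is zero where K_a γ z = 2c√K_a, so z_c = 2c/(γ√K_a) = 2×380/(120.1×0.6796) = 9.311 ft.

9.31 ft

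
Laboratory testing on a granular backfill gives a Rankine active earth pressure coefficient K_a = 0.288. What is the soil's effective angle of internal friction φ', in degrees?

33.6°

K_a = tan²(45° − φ/2) ⇒ 45° − φ/2 = arctan(√0.288) = 28.22°.
φ = 2(45° − 28.22°) = 33.56°.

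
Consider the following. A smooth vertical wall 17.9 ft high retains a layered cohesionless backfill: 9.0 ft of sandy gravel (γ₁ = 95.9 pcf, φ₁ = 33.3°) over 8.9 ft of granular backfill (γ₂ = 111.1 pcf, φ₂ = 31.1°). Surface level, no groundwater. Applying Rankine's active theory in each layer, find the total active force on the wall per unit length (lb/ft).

4980 lb/ft

K_a1 = tan²(45°−33.3°/2) = 0.2911; K_a2 = tan²(45°−31.1°/2) = 0.3188.
Layer 1: σ at base = K_a1 γ₁ h₁ = 251.3 psf; P₁ = ½×251.3×9.0 = 1131.
Layer 2: σ_v at top = γ₁h₁ = 863.1; σ_h top = K_a2×863.1 = 275.2; σ_h base = K_a2×(863.1+111.1×8.9) = 590.4.
P₂ = ½(275.2+590.4)×8.9 = 3852. Total P_a = 1131+3852 = 4982 lb/ft.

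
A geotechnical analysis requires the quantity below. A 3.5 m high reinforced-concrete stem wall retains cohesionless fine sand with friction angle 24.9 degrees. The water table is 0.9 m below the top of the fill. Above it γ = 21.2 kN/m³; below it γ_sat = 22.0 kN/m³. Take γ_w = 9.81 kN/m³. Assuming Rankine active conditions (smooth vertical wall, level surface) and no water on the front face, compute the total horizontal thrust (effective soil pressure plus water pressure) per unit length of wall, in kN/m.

K_a = tan²(45° − φ/2) = 0.4074.
γ' = 22.0 − 9.81 = 12.19 kN/m³. Depth below WT = 2.6 m.
σ'_h at WT = K_a γ d_w = 7.774 kPa; at base = 7.774 + K_a γ' × 2.6 = 20.69 kPa.
P₁ (0–0.9 m) = ½×7.774×0.9 = 3.498. P₂ (0.9–3.5 m) = ½(7.774+20.69)×2.6 = 37.00.
P_w = ½ γ_w h₂² = 0.5×9.81×2.6² = 33.16. Total = 3.498+37.00+33.16 = 73.65 kN/m.

73.7 kN/m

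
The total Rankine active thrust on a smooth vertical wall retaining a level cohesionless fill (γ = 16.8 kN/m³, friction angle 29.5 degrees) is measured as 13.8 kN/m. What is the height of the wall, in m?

K_a = 0.3401. P_a = ½ K_a γ H² ⇒ H = √(2P_a/(K_a γ)).
H = √(2×13.8/(0.3401×16.8)) = 2.198 m.

2.20 m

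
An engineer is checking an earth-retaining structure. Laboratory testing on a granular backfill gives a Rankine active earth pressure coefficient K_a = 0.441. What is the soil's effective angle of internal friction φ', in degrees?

22.8°

K_a = tan²(45° − φ/2) ⇒ 45° − φ/2 = arctan(√0.441) = 33.59°.
φ = 2(45° − 33.59°) = 22.83°.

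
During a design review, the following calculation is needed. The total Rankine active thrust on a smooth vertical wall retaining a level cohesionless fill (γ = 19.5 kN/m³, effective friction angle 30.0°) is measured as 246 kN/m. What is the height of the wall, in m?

8.70 m

K_a = 0.3333. P_a = ½ K_a γ H² ⇒ H = √(2P_a/(K_a γ)).
H = √(2×246/(0.3333×19.5)) = 8.700 m.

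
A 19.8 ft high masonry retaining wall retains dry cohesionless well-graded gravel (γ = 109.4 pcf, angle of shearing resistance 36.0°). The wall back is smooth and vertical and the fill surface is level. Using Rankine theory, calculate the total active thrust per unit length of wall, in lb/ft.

5570 lb/ft

K_a = tan²(45° − φ/2) = 0.2596.
P_a = ½ K_a γ H² = 0.5 × 0.2596 × 109.4 × 19.8² = 5567 lb/ft.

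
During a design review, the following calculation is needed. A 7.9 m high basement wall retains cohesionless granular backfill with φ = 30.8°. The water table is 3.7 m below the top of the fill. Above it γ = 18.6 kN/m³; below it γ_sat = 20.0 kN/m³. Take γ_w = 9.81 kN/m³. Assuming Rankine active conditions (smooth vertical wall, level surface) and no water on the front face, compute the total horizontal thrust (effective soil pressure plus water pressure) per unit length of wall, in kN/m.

K_a = tan²(45° − φ/2) = 0.3227.
γ' = 20.0 − 9.81 = 10.19 kN/m³. Depth below WT = 4.2 m.
σ'_h at WT = K_a γ d_w = 22.21 kPa; at base = 22.21 + K_a γ' × 4.2 = 36.02 kPa.
P₁ (0–3.7 m) = ½×22.21×3.7 = 41.09. P₂ (3.7–7.9 m) = ½(22.21+36.02)×4.2 = 122.3.
P_w = ½ γ_w h₂² = 0.5×9.81×4.2² = 86.52. Total = 41.09+122.3+86.52 = 249.9 kN/m.

250 kN/m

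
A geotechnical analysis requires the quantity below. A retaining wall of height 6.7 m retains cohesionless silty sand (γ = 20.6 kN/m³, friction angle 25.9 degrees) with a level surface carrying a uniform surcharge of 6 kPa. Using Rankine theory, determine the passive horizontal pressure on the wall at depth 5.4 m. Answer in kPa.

299 kPa

K_p = (1 + sin φ)/(1 − sin φ) = 2.551.
σ_v = γz + q = 20.6 × 5.4 + 6 = 117.2 kPa.
σ_h = K_p σ_v = 2.551 × 117.2 = 299.1 kPa.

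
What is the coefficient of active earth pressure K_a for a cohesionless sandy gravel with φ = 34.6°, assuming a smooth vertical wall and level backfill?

0.276

K_a = (1 − sin φ)/(1 + sin φ) = (1 − sin 34.6°)/(1 + sin 34.6°) = 0.2756.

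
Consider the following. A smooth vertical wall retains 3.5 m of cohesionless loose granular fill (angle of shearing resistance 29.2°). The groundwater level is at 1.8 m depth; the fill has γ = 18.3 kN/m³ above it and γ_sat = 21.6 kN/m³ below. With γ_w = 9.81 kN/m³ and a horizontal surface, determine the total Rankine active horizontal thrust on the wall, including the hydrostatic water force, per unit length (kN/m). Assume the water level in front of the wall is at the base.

49.5 kN/m

K_a = tan²(45° − φ/2) = 0.3442.
γ' = 21.6 − 9.81 = 11.79 kN/m³. Depth below WT = 1.7 m.
σ'_h at WT = K_a γ d_w = 11.34 kPa; at base = 11.34 + K_a γ' × 1.7 = 18.24 kPa.
P₁ (0–1.8 m) = ½×11.34×1.8 = 10.20. P₂ (1.8–3.5 m) = ½(11.34+18.24)×1.7 = 25.14.
P_w = ½ γ_w h₂² = 0.5×9.81×1.7² = 14.18. Total = 10.20+25.14+14.18 = 49.52 kN/m.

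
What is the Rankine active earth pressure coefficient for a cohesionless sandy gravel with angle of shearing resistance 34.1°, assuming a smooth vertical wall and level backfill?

K_a = tan²(45° − φ/2) = tan²(27.95°) = 0.2815.

0.282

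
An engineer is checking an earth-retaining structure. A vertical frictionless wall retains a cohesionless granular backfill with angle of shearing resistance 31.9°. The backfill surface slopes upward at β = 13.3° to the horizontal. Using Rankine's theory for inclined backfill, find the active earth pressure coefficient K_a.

0.334

K_a = cos β · (cos β − √(cos²β − cos²φ)) / (cos β + √(cos²β − cos²φ)).
cos β = 0.9732, cos φ = 0.8490, √(cos²β − cos²φ) = 0.4757.
K_a = 0.9732 × (0.9732 − 0.4757)/(0.9732 + 0.4757) = 0.3341.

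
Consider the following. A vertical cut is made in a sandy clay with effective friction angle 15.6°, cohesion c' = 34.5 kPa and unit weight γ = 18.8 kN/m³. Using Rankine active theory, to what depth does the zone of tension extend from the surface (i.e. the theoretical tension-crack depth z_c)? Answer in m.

K_a = tan²(45° − 15.6°/2) = 0.5761; √K_a = 0.7590.
The active pressure is zero where K_a γ z = 2c√K_a, so z_c = 2c/(γ√K_a) = 2×34.5/(18.8×0.7590) = 4.835 m.

4.84 m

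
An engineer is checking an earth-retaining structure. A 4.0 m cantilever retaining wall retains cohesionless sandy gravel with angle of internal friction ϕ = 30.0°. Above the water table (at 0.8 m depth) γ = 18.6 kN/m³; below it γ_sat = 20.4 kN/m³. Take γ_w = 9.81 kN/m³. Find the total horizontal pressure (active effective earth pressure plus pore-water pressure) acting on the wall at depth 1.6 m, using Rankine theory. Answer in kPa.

K_a = (1 − sin φ)/(1 + sin φ) = 0.3333.
γ' = 20.4 − 9.81 = 10.59 kN/m³.
Effective vertical stress at 1.6 m: σ'_v = 18.6×0.8 + 10.59×0.800 = 23.35 kPa.
σ'_h = K_a σ'_v = 0.3333 × 23.35 = 7.784 kPa; u = γ_w × 0.800 = 7.848 kPa.
Total σ_h = 7.784 + 7.848 = 15.63 kPa.

15.6 kPa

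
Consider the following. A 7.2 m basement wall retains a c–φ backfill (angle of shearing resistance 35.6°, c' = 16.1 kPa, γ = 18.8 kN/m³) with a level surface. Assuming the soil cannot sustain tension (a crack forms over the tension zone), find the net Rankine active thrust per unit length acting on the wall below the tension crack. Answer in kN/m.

K_a = 0.2641; √K_a = 0.5139.
Tension-crack depth z_c = 2c/(γ√K_a) = 2×16.1/(18.8×0.5139) = 3.333 m.
σ_a at base = K_a γ H − 2c√K_a = 0.2641×18.8×7.2 − 2×16.1×0.5139 = 19.20 kPa.
P_a = ½ × 19.20 × (H − z_c) = 0.5×19.20×3.867 = 37.13 kN/m.

37.1 kN/m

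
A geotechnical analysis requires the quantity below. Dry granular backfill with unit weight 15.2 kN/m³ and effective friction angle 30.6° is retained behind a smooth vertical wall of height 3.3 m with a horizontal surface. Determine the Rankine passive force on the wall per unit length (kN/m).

254 kN/m

K_p = tan²(45° + φ/2) = 3.074.
P_p = ½ K_p γ H² = 0.5 × 3.074 × 15.2 × 3.3² = 254.4 kN/m.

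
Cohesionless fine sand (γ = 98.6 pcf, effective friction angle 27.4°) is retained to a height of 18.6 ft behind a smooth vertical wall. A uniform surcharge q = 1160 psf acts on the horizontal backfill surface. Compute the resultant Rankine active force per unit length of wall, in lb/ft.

K_a = tan²(45° − φ/2) = 0.3697.
Soil triangle: ½ K_a γ H² = 0.5×0.3697×98.6×18.6² = 6305 lb/ft.
Surcharge rectangle: K_a q H = 0.3697×1160×18.6 = 7976 lb/ft.
Total = 6305 + 7976 = 14280 lb/ft.

14300 lb/ft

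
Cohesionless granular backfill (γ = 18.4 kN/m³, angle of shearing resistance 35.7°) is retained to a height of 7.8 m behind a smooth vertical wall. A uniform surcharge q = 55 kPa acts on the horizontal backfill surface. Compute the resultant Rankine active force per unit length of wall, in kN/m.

260 kN/m

K_a = tan²(45° − φ/2) = 0.2630.
Soil triangle: ½ K_a γ H² = 0.5×0.2630×18.4×7.8² = 147.2 kN/m.
Surcharge rectangle: K_a q H = 0.2630×55×7.8 = 112.8 kN/m.
Total = 147.2 + 112.8 = 260.0 kN/m.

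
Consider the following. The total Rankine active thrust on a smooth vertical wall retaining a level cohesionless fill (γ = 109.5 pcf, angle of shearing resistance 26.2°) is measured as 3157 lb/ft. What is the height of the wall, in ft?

K_a = 0.3874. P_a = ½ K_a γ H² ⇒ H = √(2P_a/(K_a γ)).
H = √(2×3157/(0.3874×109.5)) = 12.20 ft.

12.2 ft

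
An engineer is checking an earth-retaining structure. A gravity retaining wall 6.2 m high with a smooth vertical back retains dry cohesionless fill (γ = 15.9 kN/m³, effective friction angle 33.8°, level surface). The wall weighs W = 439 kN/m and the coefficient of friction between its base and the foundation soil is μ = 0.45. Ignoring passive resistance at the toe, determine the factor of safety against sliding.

2.27

K_a = tan²(45° − 33.8°/2) = 0.2851.
P_a = ½K_aγH² = 0.5×0.2851×15.9×6.2² = 87.13 kN/m, acting at H/3 = 2.067 m above the base.
FS_sliding = μW / P_a = 0.45×439 / 87.13 = 2.267.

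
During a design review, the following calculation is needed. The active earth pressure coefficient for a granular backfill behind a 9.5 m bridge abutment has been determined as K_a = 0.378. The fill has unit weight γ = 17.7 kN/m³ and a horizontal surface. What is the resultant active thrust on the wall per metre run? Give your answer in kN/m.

P = ½ K_a γ H² = 0.5 × 0.378 × 17.7 × 9.5² = 301.9 kN/m.

302 kN/m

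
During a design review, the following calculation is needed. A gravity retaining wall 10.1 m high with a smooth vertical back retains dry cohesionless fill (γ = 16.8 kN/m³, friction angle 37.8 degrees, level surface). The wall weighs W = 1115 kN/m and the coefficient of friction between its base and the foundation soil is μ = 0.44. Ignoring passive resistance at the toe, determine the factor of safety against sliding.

K_a = tan²(45° − 37.8°/2) = 0.2400.
P_a = ½K_aγH² = 0.5×0.2400×16.8×10.1² = 205.6 kN/m, acting at H/3 = 3.367 m above the base.
FS_sliding = μW / P_a = 0.44×1115 / 205.6 = 2.386.

2.39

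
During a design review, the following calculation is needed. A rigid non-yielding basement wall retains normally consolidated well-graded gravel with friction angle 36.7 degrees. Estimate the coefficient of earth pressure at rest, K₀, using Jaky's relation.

0.402

K₀ = 1 − sin φ' = 1 − sin 36.7° = 0.4024.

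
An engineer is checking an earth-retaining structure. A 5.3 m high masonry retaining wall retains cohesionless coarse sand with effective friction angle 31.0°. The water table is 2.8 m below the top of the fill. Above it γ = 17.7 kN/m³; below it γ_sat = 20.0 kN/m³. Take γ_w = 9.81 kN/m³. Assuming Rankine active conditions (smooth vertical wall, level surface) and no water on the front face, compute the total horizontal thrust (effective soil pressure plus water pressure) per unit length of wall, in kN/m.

103 kN/m

K_a = tan²(45° − φ/2) = 0.3201.
γ' = 20.0 − 9.81 = 10.19 kN/m³. Depth below WT = 2.5 m.
σ'_h at WT = K_a γ d_w = 15.86 kPa; at base = 15.86 + K_a γ' × 2.5 = 24.02 kPa.
P₁ (0–2.8 m) = ½×15.86×2.8 = 22.21. P₂ (2.8–5.3 m) = ½(15.86+24.02)×2.5 = 49.85.
P_w = ½ γ_w h₂² = 0.5×9.81×2.5² = 30.66. Total = 22.21+49.85+30.66 = 102.7 kN/m.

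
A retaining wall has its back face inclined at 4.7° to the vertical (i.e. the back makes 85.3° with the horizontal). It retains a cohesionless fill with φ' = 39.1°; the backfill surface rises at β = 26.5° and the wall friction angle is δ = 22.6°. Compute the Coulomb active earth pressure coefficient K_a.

0.351

K_a = sin²(α+φ) / [sin²α · sin(α−δ) · (1 + √{sin(φ+δ)sin(φ−β) / (sin(α−δ)sin(α+β))})²].
With α = 85.3°, φ = 39.1°, δ = 22.6°, β = 26.5°: K_a = 0.3510.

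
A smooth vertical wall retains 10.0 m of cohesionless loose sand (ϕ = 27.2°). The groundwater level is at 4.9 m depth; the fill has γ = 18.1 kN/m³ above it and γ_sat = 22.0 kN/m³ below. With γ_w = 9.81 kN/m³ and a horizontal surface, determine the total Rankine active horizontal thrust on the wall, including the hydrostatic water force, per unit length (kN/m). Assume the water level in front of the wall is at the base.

436 kN/m

K_a = tan²(45° − φ/2) = 0.3726.
γ' = 22.0 − 9.81 = 12.19 kN/m³. Depth below WT = 5.1 m.
σ'_h at WT = K_a γ d_w = 33.05 kPa; at base = 33.05 + K_a γ' × 5.1 = 56.21 kPa.
P₁ (0–4.9 m) = ½×33.05×4.9 = 80.96. P₂ (4.9–10.0 m) = ½(33.05+56.21)×5.1 = 227.6.
P_w = ½ γ_w h₂² = 0.5×9.81×5.1² = 127.6. Total = 80.96+227.6+127.6 = 436.1 kN/m.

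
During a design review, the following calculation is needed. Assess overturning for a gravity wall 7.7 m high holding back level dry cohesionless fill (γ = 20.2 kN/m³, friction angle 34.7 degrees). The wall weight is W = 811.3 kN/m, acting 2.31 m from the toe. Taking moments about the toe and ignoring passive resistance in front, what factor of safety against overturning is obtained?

K_a = tan²(45° − 34.7°/2) = 0.2745.
P_a = ½K_aγH² = 0.5×0.2745×20.2×7.7² = 164.4 kN/m, acting at H/3 = 2.567 m above the base.
Overturning moment M_o = P_a × H/3 = 164.4 × 2.567 = 421.9.
Resisting moment M_r = W × 2.31 = 811.3 × 2.31 = 1874.
FS_overturning = M_r/M_o = 1874/421.9 = 4.442.

4.44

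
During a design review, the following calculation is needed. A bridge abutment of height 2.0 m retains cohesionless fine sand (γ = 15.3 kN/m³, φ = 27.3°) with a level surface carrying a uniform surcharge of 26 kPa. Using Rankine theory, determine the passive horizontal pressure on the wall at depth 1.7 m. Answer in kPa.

K_p = (1 + sin φ)/(1 − sin φ) = 2.694.
σ_v = γz + q = 15.3 × 1.7 + 26 = 52.01 kPa.
σ_h = K_p σ_v = 2.694 × 52.01 = 140.1 kPa.

140 kPa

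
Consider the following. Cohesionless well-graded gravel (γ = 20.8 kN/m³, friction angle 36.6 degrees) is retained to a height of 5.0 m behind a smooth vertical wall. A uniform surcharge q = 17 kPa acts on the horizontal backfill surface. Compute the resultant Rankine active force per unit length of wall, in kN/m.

K_a = tan²(45° − φ/2) = 0.2530.
Soil triangle: ½ K_a γ H² = 0.5×0.2530×20.8×5.0² = 65.77 kN/m.
Surcharge rectangle: K_a q H = 0.2530×17×5.0 = 21.50 kN/m.
Total = 65.77 + 21.50 = 87.27 kN/m.

87.3 kN/m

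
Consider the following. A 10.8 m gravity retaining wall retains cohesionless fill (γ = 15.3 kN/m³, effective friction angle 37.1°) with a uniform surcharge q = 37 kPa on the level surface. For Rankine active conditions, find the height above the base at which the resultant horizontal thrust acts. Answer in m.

K_a = 0.2475.
Triangular part P₁ = ½K_aγH² = 220.8 at H/3 = 3.600 m; rectangular part P₂ = K_a q H = 98.90 at H/2 = 5.400 m.
ȳ = (P₁·3.600 + P₂·5.400)/(P₁+P₂) = 4.157 m.

4.16 m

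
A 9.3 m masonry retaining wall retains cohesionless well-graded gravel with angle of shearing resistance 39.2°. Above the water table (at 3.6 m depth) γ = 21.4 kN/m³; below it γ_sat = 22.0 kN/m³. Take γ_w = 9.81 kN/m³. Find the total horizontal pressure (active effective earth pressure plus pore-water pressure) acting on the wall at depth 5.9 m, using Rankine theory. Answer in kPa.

46.3 kPa

K_a = (1 − sin φ)/(1 + sin φ) = 0.2255.
γ' = 22.0 − 9.81 = 12.19 kN/m³.
Effective vertical stress at 5.9 m: σ'_v = 21.4×3.6 + 12.19×2.30 = 105.1 kPa.
σ'_h = K_a σ'_v = 0.2255 × 105.1 = 23.69 kPa; u = γ_w × 2.30 = 22.56 kPa.
Total σ_h = 23.69 + 22.56 = 46.25 kPa.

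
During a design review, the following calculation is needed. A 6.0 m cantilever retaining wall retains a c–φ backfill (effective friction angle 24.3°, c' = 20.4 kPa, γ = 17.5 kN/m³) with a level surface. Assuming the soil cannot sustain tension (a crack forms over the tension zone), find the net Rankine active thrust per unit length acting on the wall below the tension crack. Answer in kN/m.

K_a = 0.4169; √K_a = 0.6457.
Tension-crack depth z_c = 2c/(γ√K_a) = 2×20.4/(17.5×0.6457) = 3.611 m.
σ_a at base = K_a γ H − 2c√K_a = 0.4169×17.5×6.0 − 2×20.4×0.6457 = 17.43 kPa.
P_a = ½ × 17.43 × (H − z_c) = 0.5×17.43×2.389 = 20.82 kN/m.

20.8 kN/m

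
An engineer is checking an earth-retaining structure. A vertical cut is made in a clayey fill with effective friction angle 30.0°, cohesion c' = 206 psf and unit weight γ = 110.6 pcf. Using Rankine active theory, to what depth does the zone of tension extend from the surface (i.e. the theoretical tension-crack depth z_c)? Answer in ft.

K_a = tan²(45° − 30.0°/2) = 0.3333; √K_a = 0.5774.
The active pressure is zero where K_a γ z = 2c√K_a, so z_c = 2c/(γ√K_a) = 2×206/(110.6×0.5774) = 6.452 ft.

6.45 ft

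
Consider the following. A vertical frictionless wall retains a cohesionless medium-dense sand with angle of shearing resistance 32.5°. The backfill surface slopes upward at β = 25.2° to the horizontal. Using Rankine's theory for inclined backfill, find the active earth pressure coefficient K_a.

K_a = cos β · (cos β − √(cos²β − cos²φ)) / (cos β + √(cos²β − cos²φ)).
cos β = 0.9048, cos φ = 0.8434, √(cos²β − cos²φ) = 0.3277.
K_a = 0.9048 × (0.9048 − 0.3277)/(0.9048 + 0.3277) = 0.4237.

0.424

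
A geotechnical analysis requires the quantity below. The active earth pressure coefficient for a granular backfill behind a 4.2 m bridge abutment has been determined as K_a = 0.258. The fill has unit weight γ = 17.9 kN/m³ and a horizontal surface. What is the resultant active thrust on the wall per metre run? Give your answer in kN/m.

40.7 kN/m

P = ½ K_a γ H² = 0.5 × 0.258 × 17.9 × 4.2² = 40.73 kN/m.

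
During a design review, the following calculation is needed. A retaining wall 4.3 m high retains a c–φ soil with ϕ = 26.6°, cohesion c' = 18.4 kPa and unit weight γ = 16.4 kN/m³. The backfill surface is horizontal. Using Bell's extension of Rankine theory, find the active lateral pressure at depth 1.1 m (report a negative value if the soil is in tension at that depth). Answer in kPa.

K_a = (1 − sin φ)/(1 + sin φ) = 0.3814.
σ_a = K_a γ z − 2c√K_a = 0.3814×16.4×1.1 − 2×18.4×0.6176 = -15.85 kPa.

-15.8 kPa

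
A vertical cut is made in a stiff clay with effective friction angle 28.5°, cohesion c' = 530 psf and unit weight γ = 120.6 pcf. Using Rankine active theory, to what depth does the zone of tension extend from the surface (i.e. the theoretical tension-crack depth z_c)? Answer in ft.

K_a = tan²(45° − 28.5°/2) = 0.3540; √K_a = 0.5949.
The active pressure is zero where K_a γ z = 2c√K_a, so z_c = 2c/(γ√K_a) = 2×530/(120.6×0.5949) = 14.77 ft.

14.8 ft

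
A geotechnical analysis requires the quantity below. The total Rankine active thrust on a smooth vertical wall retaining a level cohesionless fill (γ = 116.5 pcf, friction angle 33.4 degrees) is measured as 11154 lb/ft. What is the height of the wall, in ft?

K_a = 0.2899. P_a = ½ K_a γ H² ⇒ H = √(2P_a/(K_a γ)).
H = √(2×11154/(0.2899×116.5)) = 25.70 ft.

25.7 ft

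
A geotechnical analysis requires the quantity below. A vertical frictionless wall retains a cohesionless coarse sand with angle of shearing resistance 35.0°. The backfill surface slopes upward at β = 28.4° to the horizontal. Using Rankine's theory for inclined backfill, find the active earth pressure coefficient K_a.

0.410

K_a = cos β · (cos β − √(cos²β − cos²φ)) / (cos β + √(cos²β − cos²φ)).
cos β = 0.8796, cos φ = 0.8192, √(cos²β − cos²φ) = 0.3206.
K_a = 0.8796 × (0.8796 − 0.3206)/(0.8796 + 0.3206) = 0.4097.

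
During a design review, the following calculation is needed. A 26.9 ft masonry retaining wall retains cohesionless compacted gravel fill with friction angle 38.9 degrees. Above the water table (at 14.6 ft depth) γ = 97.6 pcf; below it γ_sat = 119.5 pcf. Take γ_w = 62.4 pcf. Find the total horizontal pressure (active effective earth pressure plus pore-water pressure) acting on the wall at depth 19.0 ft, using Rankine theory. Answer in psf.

K_a = (1 − sin φ)/(1 + sin φ) = 0.2285.
γ' = 119.5 − 62.4 = 57.10 pcf.
Effective vertical stress at 19.0 ft: σ'_v = 97.6×14.6 + 57.10×4.40 = 1676 psf.
σ'_h = K_a σ'_v = 0.2285 × 1676 = 383.1 psf; u = γ_w × 4.40 = 274.6 psf.
Total σ_h = 383.1 + 274.6 = 657.6 psf.

658 psf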